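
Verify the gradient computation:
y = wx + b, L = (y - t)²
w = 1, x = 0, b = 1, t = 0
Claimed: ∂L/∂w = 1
Incorrect

y = (1)(0) + 1 = 1
∂L/∂y = 2(y - t) = 2(1 - 0) = 2
∂y/∂w = x = 0
∂L/∂w = 2 × 0 = 0

Claimed value: 1
Incorrect: The correct gradient is 0.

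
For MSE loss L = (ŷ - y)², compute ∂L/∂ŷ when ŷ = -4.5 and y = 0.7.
∂L/∂ŷ = -10.4

∂L/∂ŷ = 2(ŷ - y) = 2(-4.5 - 0.7) = 2(-5.2) = -10.4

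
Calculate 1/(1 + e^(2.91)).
0.05166

sigmoid(-2.91) = 1/(1 + e^(2.91)) = 1/(1 + 18.36) = 0.05166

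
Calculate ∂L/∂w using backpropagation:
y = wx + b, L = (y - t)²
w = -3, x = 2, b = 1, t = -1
∂L/∂w = -16

y = wx + b = (-3)(2) + 1 = -5
∂L/∂y = 2(y - t) = 2(-5 - -1) = -8
∂y/∂w = x = 2
∂L/∂w = ∂L/∂y · ∂y/∂w = -8 × 2 = -16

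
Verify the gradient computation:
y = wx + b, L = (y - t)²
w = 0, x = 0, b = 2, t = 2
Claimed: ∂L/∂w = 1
Incorrect

y = (0)(0) + 2 = 2
∂L/∂y = 2(y - t) = 2(2 - 2) = 0
∂y/∂w = x = 0
∂L/∂w = 0 × 0 = 0

Claimed value: 1
Incorrect: The correct gradient is 0.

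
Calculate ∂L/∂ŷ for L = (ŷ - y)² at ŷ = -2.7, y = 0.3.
∂L/∂ŷ = -6.0

∂L/∂ŷ = 2(ŷ - y) = 2(-2.7 - 0.3) = 2(-3.0) = -6.0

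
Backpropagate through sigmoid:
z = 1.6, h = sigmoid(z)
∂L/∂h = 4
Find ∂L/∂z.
∂L/∂z = 0.5591

σ(1.6) = 0.832
σ'(1.6) = σ(1.6)(1 - σ(1.6)) = 0.832 × 0.168 = 0.1398
∂L/∂z = ∂L/∂h · σ'(z) = 4 × 0.1398 = 0.5591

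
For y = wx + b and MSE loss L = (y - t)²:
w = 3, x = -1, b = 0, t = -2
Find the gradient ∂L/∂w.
∂L/∂w = 2

y = wx + b = (3)(-1) + 0 = -3
∂L/∂y = 2(y - t) = 2(-3 - -2) = -2
∂y/∂w = x = -1
∂L/∂w = ∂L/∂y · ∂y/∂w = -2 × -1 = 2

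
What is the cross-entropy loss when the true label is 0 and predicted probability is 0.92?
L = 2.526

L = -0·log(0.92) - 1·log(0.08) = -log(0.08) = 2.526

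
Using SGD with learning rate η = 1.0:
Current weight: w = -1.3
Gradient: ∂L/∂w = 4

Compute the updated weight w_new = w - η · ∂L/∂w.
w_new = -5.3

w_new = w - η·∂L/∂w = -1.3 - 1.0×(4) = -1.3 - (4) = -5.3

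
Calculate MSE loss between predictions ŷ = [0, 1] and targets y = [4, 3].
MSE = 10

MSE = (1/2)((0-4)² + (1-3)²) = (1/2)(16 + 4) = 10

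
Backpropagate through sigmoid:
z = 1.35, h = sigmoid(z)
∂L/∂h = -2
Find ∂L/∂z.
∂L/∂z = -0.327

σ(1.35) = 0.7941
σ'(1.35) = σ(1.35)(1 - σ(1.35)) = 0.7941 × 0.2059 = 0.1635
∂L/∂z = ∂L/∂h · σ'(z) = -2 × 0.1635 = -0.327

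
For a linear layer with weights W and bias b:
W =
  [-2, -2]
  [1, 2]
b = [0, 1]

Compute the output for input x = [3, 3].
y = [-12, 10]

Wx = [-2×3 + -2×3, 1×3 + 2×3]
   = [-12, 9]
y = Wx + b = [-12 + 0, 9 + 1] = [-12, 10]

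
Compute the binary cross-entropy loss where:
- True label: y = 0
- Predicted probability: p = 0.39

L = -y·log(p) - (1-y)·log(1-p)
L = 0.4943

L = -0·log(0.39) - 1·log(0.61) = -log(0.61) = 0.4943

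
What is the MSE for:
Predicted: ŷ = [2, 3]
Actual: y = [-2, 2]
MSE = 8.5

MSE = (1/2)((2--2)² + (3-2)²) = (1/2)(16 + 1) = 8.5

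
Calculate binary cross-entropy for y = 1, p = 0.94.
L = 0.06188

L = -1·log(0.94) - 0·log(0.06) = -log(0.94) = 0.06188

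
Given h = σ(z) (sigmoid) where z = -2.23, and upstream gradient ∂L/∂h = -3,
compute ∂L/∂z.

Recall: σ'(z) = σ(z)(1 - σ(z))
∂L/∂z = -0.263

σ(-2.23) = 0.09709
σ'(-2.23) = σ(-2.23)(1 - σ(-2.23)) = 0.09709 × 0.9029 = 0.08766
∂L/∂z = ∂L/∂h · σ'(z) = -3 × 0.08766 = -0.263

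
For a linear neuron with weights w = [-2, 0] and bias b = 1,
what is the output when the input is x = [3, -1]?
y = -5

y = (-2)(3) + (0)(-1) + 1 = -5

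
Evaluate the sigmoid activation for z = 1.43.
0.8069

sigmoid(1.43) = 1/(1 + e^(-1.43)) = 1/(1 + 0.2393) = 0.8069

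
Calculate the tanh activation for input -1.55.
-0.9138

tanh(-1.55) = (e^(-1.55) - e^(1.55))/(e^(-1.55) + e^(1.55)) = -0.9138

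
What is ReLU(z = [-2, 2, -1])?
h = [0, 2, 0]

ReLU applied element-wise: max(0,-2)=0, max(0,2)=2, max(0,-1)=0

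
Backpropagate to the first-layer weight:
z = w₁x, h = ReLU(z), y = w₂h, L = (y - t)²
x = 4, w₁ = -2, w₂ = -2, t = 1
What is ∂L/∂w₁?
∂L/∂w₁ = 0

Forward pass:
z = w₁x = -2×4 = -8
h = ReLU(-8) = 0
y = w₂h = -2×0 = 0

Backward pass:
∂L/∂y = 2(y - t) = 2(0 - 1) = -2
∂y/∂h = w₂ = -2
∂h/∂z = 0 (ReLU derivative)
∂z/∂w₁ = x = 4

∂L/∂w₁ = -2 × -2 × 0 × 4 = 0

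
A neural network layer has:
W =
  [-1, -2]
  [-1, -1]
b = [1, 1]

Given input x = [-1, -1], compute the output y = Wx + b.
y = [4, 3]

Wx = [-1×-1 + -2×-1, -1×-1 + -1×-1]
   = [3, 2]
y = Wx + b = [3 + 1, 2 + 1] = [4, 3]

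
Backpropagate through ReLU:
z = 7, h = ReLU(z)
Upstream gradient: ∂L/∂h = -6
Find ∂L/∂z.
∂L/∂z = -6

h = ReLU(7) = 7
Since z > 0: ∂h/∂z = 1
∂L/∂z = ∂L/∂h · ∂h/∂z = -6 × 1 = -6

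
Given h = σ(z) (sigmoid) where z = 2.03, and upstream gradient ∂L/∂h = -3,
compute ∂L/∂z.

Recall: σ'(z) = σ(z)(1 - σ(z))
∂L/∂z = -0.3078

σ(2.03) = 0.8839
σ'(2.03) = σ(2.03)(1 - σ(2.03)) = 0.8839 × 0.1161 = 0.1026
∂L/∂z = ∂L/∂h · σ'(z) = -3 × 0.1026 = -0.3078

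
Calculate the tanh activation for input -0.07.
-0.06989

tanh(-0.07) = (e^(-0.07) - e^(0.07))/(e^(-0.07) + e^(0.07)) = -0.06989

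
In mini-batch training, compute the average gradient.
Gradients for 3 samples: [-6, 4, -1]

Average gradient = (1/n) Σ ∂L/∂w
Average gradient = -1

Average = (1/3)(-6 + 4 + -1) = -3/3 = -1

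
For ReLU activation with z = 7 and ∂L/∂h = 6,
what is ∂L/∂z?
∂L/∂z = 6

h = ReLU(7) = 7
Since z > 0: ∂h/∂z = 1
∂L/∂z = ∂L/∂h · ∂h/∂z = 6 × 1 = 6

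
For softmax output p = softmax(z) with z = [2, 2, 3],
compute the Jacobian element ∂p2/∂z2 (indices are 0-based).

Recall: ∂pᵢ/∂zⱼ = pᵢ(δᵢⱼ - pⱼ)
∂p2/∂z2 = 0.2442

p = softmax(z) = [0.2119, 0.2119, 0.5761]
p2 = 0.5761

∂p2/∂z2 = p2(1 - p2) = 0.5761 × (1 - 0.5761) = 0.2442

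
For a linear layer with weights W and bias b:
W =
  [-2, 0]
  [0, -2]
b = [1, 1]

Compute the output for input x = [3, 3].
y = [-5, -5]

Wx = [-2×3 + 0×3, 0×3 + -2×3]
   = [-6, -6]
y = Wx + b = [-6 + 1, -6 + 1] = [-5, -5]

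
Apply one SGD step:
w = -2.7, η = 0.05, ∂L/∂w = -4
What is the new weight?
w_new = -2.5

w_new = w - η·∂L/∂w = -2.7 - 0.05×(-4) = -2.7 - (-0.2) = -2.5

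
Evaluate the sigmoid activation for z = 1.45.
0.81

sigmoid(1.45) = 1/(1 + e^(-1.45)) = 1/(1 + 0.2346) = 0.81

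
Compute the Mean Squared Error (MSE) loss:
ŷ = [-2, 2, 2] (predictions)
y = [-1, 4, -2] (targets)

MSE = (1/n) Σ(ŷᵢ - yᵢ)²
MSE = 7

MSE = (1/3)((-2--1)² + (2-4)² + (2--2)²) = (1/3)(1 + 4 + 16) = 7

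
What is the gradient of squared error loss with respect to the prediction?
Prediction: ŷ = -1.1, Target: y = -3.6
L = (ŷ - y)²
∂L/∂ŷ = 5.0

∂L/∂ŷ = 2(ŷ - y) = 2(-1.1 - -3.6) = 2(2.5) = 5.0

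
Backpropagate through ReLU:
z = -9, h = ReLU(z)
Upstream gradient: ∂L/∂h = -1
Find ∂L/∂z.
∂L/∂z = 0

h = ReLU(-9) = 0
Since z < 0: ∂h/∂z = 0
∂L/∂z = ∂L/∂h · ∂h/∂z = -1 × 0 = 0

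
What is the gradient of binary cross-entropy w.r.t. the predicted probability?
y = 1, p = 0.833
∂L/∂p = -1.2

∂L/∂p = -y/p + (1-y)/(1-p) = -1/0.833 + 0 = -1.2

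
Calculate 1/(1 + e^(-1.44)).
0.8085

sigmoid(1.44) = 1/(1 + e^(-1.44)) = 1/(1 + 0.2369) = 0.8085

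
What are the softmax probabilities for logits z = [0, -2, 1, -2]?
p = [0.2507, 0.0339, 0.6815, 0.0339]

exp(z) = [1, 0.1353, 2.718, 0.1353]
Sum = 3.989
p = [0.2507, 0.0339, 0.6815, 0.0339]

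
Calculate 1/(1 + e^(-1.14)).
0.7577

sigmoid(1.14) = 1/(1 + e^(-1.14)) = 1/(1 + 0.3198) = 0.7577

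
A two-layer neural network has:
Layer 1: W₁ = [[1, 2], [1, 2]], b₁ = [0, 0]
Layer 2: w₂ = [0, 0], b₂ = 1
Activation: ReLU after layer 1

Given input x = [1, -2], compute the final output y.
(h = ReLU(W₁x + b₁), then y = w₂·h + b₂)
y = 1

Layer 1 pre-activation: z₁ = [-3, -3]
After ReLU: h = [0, 0]
Layer 2 output: y = 0×0 + 0×0 + 1 = 1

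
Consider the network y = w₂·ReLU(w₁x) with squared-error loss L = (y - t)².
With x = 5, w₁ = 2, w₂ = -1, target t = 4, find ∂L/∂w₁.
∂L/∂w₁ = 140

Forward pass:
z = w₁x = 2×5 = 10
h = ReLU(10) = 10
y = w₂h = -1×10 = -10

Backward pass:
∂L/∂y = 2(y - t) = 2(-10 - 4) = -28
∂y/∂h = w₂ = -1
∂h/∂z = 1 (ReLU derivative)
∂z/∂w₁ = x = 5

∂L/∂w₁ = -28 × -1 × 1 × 5 = 140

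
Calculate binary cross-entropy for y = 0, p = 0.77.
L = 1.47

L = -0·log(0.77) - 1·log(0.23) = -log(0.23) = 1.47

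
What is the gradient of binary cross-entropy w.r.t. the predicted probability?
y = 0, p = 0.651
∂L/∂p = 2.865

∂L/∂p = -y/p + (1-y)/(1-p) = 0 + 1/0.349 = 2.865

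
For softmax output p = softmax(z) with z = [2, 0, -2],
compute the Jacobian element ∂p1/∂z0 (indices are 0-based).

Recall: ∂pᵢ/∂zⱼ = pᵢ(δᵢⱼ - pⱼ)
∂p1/∂z0 = -0.1017

p = softmax(z) = [0.8668, 0.1173, 0.01588]
p1 = 0.1173, p0 = 0.8668

∂p1/∂z0 = -p1 × p0 = -0.1173 × 0.8668 = -0.1017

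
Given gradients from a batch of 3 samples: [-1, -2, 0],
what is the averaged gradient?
Average gradient = -1

Average = (1/3)(-1 + -2 + 0) = -3/3 = -1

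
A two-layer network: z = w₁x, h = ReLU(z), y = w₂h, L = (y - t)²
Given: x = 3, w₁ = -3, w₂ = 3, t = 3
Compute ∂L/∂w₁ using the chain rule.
∂L/∂w₁ = 0

Forward pass:
z = w₁x = -3×3 = -9
h = ReLU(-9) = 0
y = w₂h = 3×0 = 0

Backward pass:
∂L/∂y = 2(y - t) = 2(0 - 3) = -6
∂y/∂h = w₂ = 3
∂h/∂z = 0 (ReLU derivative)
∂z/∂w₁ = x = 3

∂L/∂w₁ = -6 × 3 × 0 × 3 = 0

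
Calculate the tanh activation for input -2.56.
-0.9881

tanh(-2.56) = (e^(-2.56) - e^(2.56))/(e^(-2.56) + e^(2.56)) = -0.9881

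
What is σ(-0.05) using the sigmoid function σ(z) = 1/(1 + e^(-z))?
0.4875

sigmoid(-0.05) = 1/(1 + e^(0.05)) = 1/(1 + 1.051) = 0.4875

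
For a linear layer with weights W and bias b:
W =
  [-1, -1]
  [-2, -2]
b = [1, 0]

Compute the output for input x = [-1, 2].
y = [0, -2]

Wx = [-1×-1 + -1×2, -2×-1 + -2×2]
   = [-1, -2]
y = Wx + b = [-1 + 1, -2 + 0] = [0, -2]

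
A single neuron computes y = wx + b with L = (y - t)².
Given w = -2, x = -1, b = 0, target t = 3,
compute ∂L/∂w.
∂L/∂w = 2

y = wx + b = (-2)(-1) + 0 = 2
∂L/∂y = 2(y - t) = 2(2 - 3) = -2
∂y/∂w = x = -1
∂L/∂w = ∂L/∂y · ∂y/∂w = -2 × -1 = 2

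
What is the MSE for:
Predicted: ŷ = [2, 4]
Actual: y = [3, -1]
MSE = 13

MSE = (1/2)((2-3)² + (4--1)²) = (1/2)(1 + 25) = 13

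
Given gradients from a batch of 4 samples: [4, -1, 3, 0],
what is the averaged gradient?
Average gradient = 1.5

Average = (1/4)(4 + -1 + 3 + 0) = 6/4 = 1.5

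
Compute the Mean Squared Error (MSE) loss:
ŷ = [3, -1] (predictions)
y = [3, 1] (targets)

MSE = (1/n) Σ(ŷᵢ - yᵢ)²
MSE = 2

MSE = (1/2)((3-3)² + (-1-1)²) = (1/2)(0 + 4) = 2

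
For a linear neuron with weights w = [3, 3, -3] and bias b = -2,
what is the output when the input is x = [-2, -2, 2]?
y = -20

y = (3)(-2) + (3)(-2) + (-3)(2) + -2 = -20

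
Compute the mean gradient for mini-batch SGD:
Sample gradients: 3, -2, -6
Average gradient = -1.667

Average = (1/3)(3 + -2 + -6) = -5/3 = -1.667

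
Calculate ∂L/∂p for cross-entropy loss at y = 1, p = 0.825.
∂L/∂p = -1.212

∂L/∂p = -y/p + (1-y)/(1-p) = -1/0.825 + 0 = -1.212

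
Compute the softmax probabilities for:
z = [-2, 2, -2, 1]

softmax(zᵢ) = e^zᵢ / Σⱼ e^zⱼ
p = [0.013, 0.712, 0.013, 0.2619]

exp(z) = [0.1353, 7.389, 0.1353, 2.718]
Sum = 10.38
p = [0.013, 0.712, 0.013, 0.2619]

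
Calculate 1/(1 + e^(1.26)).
0.221

sigmoid(-1.26) = 1/(1 + e^(1.26)) = 1/(1 + 3.525) = 0.221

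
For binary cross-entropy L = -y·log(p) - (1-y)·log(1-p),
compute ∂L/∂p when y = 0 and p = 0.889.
∂L/∂p = 9.009

∂L/∂p = -y/p + (1-y)/(1-p) = 0 + 1/0.111 = 9.009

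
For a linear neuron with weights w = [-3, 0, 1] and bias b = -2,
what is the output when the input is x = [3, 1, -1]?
y = -12

y = (-3)(3) + (0)(1) + (1)(-1) + -2 = -12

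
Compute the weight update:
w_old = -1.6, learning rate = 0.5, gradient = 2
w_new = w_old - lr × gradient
w_new = -2.6

w_new = w - η·∂L/∂w = -1.6 - 0.5×(2) = -1.6 - (1) = -2.6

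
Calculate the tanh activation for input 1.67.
0.9316

tanh(1.67) = (e^(1.67) - e^(-1.67))/(e^(1.67) + e^(-1.67)) = 0.9316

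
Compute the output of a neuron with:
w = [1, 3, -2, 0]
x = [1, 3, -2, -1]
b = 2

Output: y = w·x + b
y = 16

y = (1)(1) + (3)(3) + (-2)(-2) + (0)(-1) + 2 = 16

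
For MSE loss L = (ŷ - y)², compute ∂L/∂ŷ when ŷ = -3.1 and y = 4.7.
∂L/∂ŷ = -15.6

∂L/∂ŷ = 2(ŷ - y) = 2(-3.1 - 4.7) = 2(-7.8) = -15.6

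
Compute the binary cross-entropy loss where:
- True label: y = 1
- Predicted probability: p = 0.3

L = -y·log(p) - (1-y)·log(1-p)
L = 1.204

L = -1·log(0.3) - 0·log(0.7) = -log(0.3) = 1.204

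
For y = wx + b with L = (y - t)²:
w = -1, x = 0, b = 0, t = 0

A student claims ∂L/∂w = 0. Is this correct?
Correct

y = (-1)(0) + 0 = 0
∂L/∂y = 2(y - t) = 2(0 - 0) = 0
∂y/∂w = x = 0
∂L/∂w = 0 × 0 = 0

Claimed value: 0
Correct: The correct gradient is 0.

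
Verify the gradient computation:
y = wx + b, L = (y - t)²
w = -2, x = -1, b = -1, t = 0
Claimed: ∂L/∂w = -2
Correct

y = (-2)(-1) + -1 = 1
∂L/∂y = 2(y - t) = 2(1 - 0) = 2
∂y/∂w = x = -1
∂L/∂w = 2 × -1 = -2

Claimed value: -2
Correct: The correct gradient is -2.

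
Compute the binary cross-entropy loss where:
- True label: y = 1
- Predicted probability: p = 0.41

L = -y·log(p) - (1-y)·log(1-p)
L = 0.8916

L = -1·log(0.41) - 0·log(0.59) = -log(0.41) = 0.8916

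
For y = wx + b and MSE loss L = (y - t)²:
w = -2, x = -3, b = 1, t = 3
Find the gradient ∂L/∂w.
∂L/∂w = -24

y = wx + b = (-2)(-3) + 1 = 7
∂L/∂y = 2(y - t) = 2(7 - 3) = 8
∂y/∂w = x = -3
∂L/∂w = ∂L/∂y · ∂y/∂w = 8 × -3 = -24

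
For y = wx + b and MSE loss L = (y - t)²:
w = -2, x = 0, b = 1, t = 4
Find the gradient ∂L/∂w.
∂L/∂w = 0

y = wx + b = (-2)(0) + 1 = 1
∂L/∂y = 2(y - t) = 2(1 - 4) = -6
∂y/∂w = x = 0
∂L/∂w = ∂L/∂y · ∂y/∂w = -6 × 0 = 0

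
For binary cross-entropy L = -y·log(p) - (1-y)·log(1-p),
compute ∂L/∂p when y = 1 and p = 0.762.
∂L/∂p = -1.312

∂L/∂p = -y/p + (1-y)/(1-p) = -1/0.762 + 0 = -1.312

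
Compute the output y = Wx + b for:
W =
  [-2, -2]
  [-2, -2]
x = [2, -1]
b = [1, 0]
y = [-1, -2]

Wx = [-2×2 + -2×-1, -2×2 + -2×-1]
   = [-2, -2]
y = Wx + b = [-2 + 1, -2 + 0] = [-1, -2]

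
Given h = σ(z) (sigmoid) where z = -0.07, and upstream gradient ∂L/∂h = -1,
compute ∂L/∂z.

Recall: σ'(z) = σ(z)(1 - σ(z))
∂L/∂z = -0.2497

σ(-0.07) = 0.4825
σ'(-0.07) = σ(-0.07)(1 - σ(-0.07)) = 0.4825 × 0.5175 = 0.2497
∂L/∂z = ∂L/∂h · σ'(z) = -1 × 0.2497 = -0.2497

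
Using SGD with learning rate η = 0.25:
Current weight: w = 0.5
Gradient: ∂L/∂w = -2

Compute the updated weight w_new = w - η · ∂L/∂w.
w_new = 1

w_new = w - η·∂L/∂w = 0.5 - 0.25×(-2) = 0.5 - (-0.5) = 1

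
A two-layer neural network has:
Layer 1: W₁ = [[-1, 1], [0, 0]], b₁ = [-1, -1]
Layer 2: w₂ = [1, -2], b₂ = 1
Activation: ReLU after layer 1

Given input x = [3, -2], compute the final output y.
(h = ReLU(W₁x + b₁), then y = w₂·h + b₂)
y = 1

Layer 1 pre-activation: z₁ = [-6, -1]
After ReLU: h = [0, 0]
Layer 2 output: y = 1×0 + -2×0 + 1 = 1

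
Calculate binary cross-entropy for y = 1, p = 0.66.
L = 0.4155

L = -1·log(0.66) - 0·log(0.34) = -log(0.66) = 0.4155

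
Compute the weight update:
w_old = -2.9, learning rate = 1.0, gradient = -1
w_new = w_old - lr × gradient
w_new = -1.9

w_new = w - η·∂L/∂w = -2.9 - 1.0×(-1) = -2.9 - (-1) = -1.9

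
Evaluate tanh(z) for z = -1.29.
-0.8591

tanh(-1.29) = (e^(-1.29) - e^(1.29))/(e^(-1.29) + e^(1.29)) = -0.8591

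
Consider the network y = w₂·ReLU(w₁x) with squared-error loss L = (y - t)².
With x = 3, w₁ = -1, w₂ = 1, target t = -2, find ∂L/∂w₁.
∂L/∂w₁ = 0

Forward pass:
z = w₁x = -1×3 = -3
h = ReLU(-3) = 0
y = w₂h = 1×0 = 0

Backward pass:
∂L/∂y = 2(y - t) = 2(0 - -2) = 4
∂y/∂h = w₂ = 1
∂h/∂z = 0 (ReLU derivative)
∂z/∂w₁ = x = 3

∂L/∂w₁ = 4 × 1 × 0 × 3 = 0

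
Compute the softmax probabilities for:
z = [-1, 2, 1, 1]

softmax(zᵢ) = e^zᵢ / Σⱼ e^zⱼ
p = [0.0279, 0.5601, 0.206, 0.206]

exp(z) = [0.3679, 7.389, 2.718, 2.718]
Sum = 13.19
p = [0.0279, 0.5601, 0.206, 0.206]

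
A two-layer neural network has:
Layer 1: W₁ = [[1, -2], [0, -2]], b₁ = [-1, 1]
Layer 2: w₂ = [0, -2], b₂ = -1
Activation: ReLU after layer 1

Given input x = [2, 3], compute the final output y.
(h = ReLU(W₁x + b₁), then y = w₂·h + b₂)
y = -1

Layer 1 pre-activation: z₁ = [-5, -5]
After ReLU: h = [0, 0]
Layer 2 output: y = 0×0 + -2×0 + -1 = -1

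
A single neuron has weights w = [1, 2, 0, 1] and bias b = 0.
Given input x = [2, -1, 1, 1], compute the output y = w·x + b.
y = 1

y = (1)(2) + (2)(-1) + (0)(1) + (1)(1) + 0 = 1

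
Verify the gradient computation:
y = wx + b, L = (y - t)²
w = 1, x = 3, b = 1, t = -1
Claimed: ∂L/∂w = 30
Correct

y = (1)(3) + 1 = 4
∂L/∂y = 2(y - t) = 2(4 - -1) = 10
∂y/∂w = x = 3
∂L/∂w = 10 × 3 = 30

Claimed value: 30
Correct: The correct gradient is 30.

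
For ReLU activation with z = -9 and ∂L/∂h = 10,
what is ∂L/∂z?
∂L/∂z = 0

h = ReLU(-9) = 0
Since z < 0: ∂h/∂z = 0
∂L/∂z = ∂L/∂h · ∂h/∂z = 10 × 0 = 0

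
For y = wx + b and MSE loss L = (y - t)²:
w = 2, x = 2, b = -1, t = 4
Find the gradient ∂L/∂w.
∂L/∂w = -4

y = wx + b = (2)(2) + -1 = 3
∂L/∂y = 2(y - t) = 2(3 - 4) = -2
∂y/∂w = x = 2
∂L/∂w = ∂L/∂y · ∂y/∂w = -2 × 2 = -4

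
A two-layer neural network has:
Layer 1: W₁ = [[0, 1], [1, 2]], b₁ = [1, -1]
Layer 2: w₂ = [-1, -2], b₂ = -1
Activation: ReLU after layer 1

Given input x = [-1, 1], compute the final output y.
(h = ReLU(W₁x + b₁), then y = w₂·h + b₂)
y = -3

Layer 1 pre-activation: z₁ = [2, 0]
After ReLU: h = [2, 0]
Layer 2 output: y = -1×2 + -2×0 + -1 = -3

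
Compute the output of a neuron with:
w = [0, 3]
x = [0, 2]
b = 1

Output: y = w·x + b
y = 7

y = (0)(0) + (3)(2) + 1 = 7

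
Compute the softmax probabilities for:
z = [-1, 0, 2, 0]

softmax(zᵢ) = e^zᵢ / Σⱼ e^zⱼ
p = [0.0377, 0.1025, 0.7573, 0.1025]

exp(z) = [0.3679, 1, 7.389, 1]
Sum = 9.757
p = [0.0377, 0.1025, 0.7573, 0.1025]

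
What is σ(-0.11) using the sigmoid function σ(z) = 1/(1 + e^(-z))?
0.4725

sigmoid(-0.11) = 1/(1 + e^(0.11)) = 1/(1 + 1.116) = 0.4725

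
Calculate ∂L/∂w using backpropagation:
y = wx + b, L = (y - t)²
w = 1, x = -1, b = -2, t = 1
∂L/∂w = 8

y = wx + b = (1)(-1) + -2 = -3
∂L/∂y = 2(y - t) = 2(-3 - 1) = -8
∂y/∂w = x = -1
∂L/∂w = ∂L/∂y · ∂y/∂w = -8 × -1 = 8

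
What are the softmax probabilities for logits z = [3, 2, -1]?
p = [0.7214, 0.2654, 0.0132]

exp(z) = [20.09, 7.389, 0.3679]
Sum = 27.84
p = [0.7214, 0.2654, 0.0132]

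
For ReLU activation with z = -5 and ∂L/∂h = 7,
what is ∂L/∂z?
∂L/∂z = 0

h = ReLU(-5) = 0
Since z < 0: ∂h/∂z = 0
∂L/∂z = ∂L/∂h · ∂h/∂z = 7 × 0 = 0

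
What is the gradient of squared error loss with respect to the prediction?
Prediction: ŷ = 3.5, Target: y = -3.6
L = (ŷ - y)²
∂L/∂ŷ = 14.2

∂L/∂ŷ = 2(ŷ - y) = 2(3.5 - -3.6) = 2(7.1) = 14.2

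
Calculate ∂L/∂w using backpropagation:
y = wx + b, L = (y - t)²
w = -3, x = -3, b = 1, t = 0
∂L/∂w = -60

y = wx + b = (-3)(-3) + 1 = 10
∂L/∂y = 2(y - t) = 2(10 - 0) = 20
∂y/∂w = x = -3
∂L/∂w = ∂L/∂y · ∂y/∂w = 20 × -3 = -60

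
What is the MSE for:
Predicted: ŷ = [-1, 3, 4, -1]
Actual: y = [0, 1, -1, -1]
MSE = 7.5

MSE = (1/4)((-1-0)² + (3-1)² + (4--1)² + (-1--1)²) = (1/4)(1 + 4 + 25 + 0) = 7.5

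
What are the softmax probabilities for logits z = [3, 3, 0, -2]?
p = [0.4863, 0.4863, 0.0242, 0.0033]

exp(z) = [20.09, 20.09, 1, 0.1353]
Sum = 41.31
p = [0.4863, 0.4863, 0.0242, 0.0033]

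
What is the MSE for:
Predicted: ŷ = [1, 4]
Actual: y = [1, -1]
MSE = 12.5

MSE = (1/2)((1-1)² + (4--1)²) = (1/2)(0 + 25) = 12.5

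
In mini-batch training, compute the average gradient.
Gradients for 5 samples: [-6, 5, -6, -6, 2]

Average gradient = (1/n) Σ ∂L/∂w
Average gradient = -2.2

Average = (1/5)(-6 + 5 + -6 + -6 + 2) = -11/5 = -2.2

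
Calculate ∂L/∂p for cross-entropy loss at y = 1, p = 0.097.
∂L/∂p = -10.31

∂L/∂p = -y/p + (1-y)/(1-p) = -1/0.097 + 0 = -10.31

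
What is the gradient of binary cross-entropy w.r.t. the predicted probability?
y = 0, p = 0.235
∂L/∂p = 1.307

∂L/∂p = -y/p + (1-y)/(1-p) = 0 + 1/0.765 = 1.307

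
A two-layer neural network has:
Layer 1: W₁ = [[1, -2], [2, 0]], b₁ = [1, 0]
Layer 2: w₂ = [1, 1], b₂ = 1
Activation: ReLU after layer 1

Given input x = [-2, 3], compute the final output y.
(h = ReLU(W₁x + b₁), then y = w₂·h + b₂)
y = 1

Layer 1 pre-activation: z₁ = [-7, -4]
After ReLU: h = [0, 0]
Layer 2 output: y = 1×0 + 1×0 + 1 = 1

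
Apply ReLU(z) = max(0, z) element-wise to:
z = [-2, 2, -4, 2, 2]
h = [0, 2, 0, 2, 2]

ReLU applied element-wise: max(0,-2)=0, max(0,2)=2, max(0,-4)=0, max(0,2)=2, max(0,2)=2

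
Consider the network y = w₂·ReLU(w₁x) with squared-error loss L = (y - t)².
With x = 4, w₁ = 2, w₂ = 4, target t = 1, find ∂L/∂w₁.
∂L/∂w₁ = 992

Forward pass:
z = w₁x = 2×4 = 8
h = ReLU(8) = 8
y = w₂h = 4×8 = 32

Backward pass:
∂L/∂y = 2(y - t) = 2(32 - 1) = 62
∂y/∂h = w₂ = 4
∂h/∂z = 1 (ReLU derivative)
∂z/∂w₁ = x = 4

∂L/∂w₁ = 62 × 4 × 1 × 4 = 992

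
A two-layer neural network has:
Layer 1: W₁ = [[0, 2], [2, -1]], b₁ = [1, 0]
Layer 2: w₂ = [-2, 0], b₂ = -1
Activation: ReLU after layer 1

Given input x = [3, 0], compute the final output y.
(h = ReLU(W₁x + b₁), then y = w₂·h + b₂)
y = -3

Layer 1 pre-activation: z₁ = [1, 6]
After ReLU: h = [1, 6]
Layer 2 output: y = -2×1 + 0×6 + -1 = -3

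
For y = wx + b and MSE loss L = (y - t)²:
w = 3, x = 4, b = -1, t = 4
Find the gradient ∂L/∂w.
∂L/∂w = 56

y = wx + b = (3)(4) + -1 = 11
∂L/∂y = 2(y - t) = 2(11 - 4) = 14
∂y/∂w = x = 4
∂L/∂w = ∂L/∂y · ∂y/∂w = 14 × 4 = 56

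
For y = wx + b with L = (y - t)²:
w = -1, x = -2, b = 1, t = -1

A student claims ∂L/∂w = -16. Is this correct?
Correct

y = (-1)(-2) + 1 = 3
∂L/∂y = 2(y - t) = 2(3 - -1) = 8
∂y/∂w = x = -2
∂L/∂w = 8 × -2 = -16

Claimed value: -16
Correct: The correct gradient is -16.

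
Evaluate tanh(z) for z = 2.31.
0.9805

tanh(2.31) = (e^(2.31) - e^(-2.31))/(e^(2.31) + e^(-2.31)) = 0.9805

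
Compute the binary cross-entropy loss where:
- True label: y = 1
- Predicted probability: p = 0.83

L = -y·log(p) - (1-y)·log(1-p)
L = 0.1863

L = -1·log(0.83) - 0·log(0.17) = -log(0.83) = 0.1863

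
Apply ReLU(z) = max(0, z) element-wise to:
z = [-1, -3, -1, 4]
h = [0, 0, 0, 4]

ReLU applied element-wise: max(0,-1)=0, max(0,-3)=0, max(0,-1)=0, max(0,4)=4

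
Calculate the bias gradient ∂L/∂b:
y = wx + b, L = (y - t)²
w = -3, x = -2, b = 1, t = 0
∂L/∂b = 14

y = wx + b = (-3)(-2) + 1 = 7
∂L/∂y = 2(y - t) = 2(7 - 0) = 14
∂y/∂b = 1
∂L/∂b = ∂L/∂y · ∂y/∂b = 14 × 1 = 14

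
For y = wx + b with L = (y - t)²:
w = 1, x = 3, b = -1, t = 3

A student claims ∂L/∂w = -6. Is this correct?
Correct

y = (1)(3) + -1 = 2
∂L/∂y = 2(y - t) = 2(2 - 3) = -2
∂y/∂w = x = 3
∂L/∂w = -2 × 3 = -6

Claimed value: -6
Correct: The correct gradient is -6.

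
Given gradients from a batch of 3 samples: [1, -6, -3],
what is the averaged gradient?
Average gradient = -2.667

Average = (1/3)(1 + -6 + -3) = -8/3 = -2.667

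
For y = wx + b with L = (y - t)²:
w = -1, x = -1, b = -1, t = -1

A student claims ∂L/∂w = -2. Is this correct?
Correct

y = (-1)(-1) + -1 = 0
∂L/∂y = 2(y - t) = 2(0 - -1) = 2
∂y/∂w = x = -1
∂L/∂w = 2 × -1 = -2

Claimed value: -2
Correct: The correct gradient is -2.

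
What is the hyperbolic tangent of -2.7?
-0.991

tanh(-2.7) = (e^(-2.7) - e^(2.7))/(e^(-2.7) + e^(2.7)) = -0.991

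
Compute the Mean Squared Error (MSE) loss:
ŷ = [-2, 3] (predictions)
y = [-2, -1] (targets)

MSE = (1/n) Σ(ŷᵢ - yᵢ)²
MSE = 8

MSE = (1/2)((-2--2)² + (3--1)²) = (1/2)(0 + 16) = 8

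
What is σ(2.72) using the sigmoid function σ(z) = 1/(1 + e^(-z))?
0.9382

sigmoid(2.72) = 1/(1 + e^(-2.72)) = 1/(1 + 0.06587) = 0.9382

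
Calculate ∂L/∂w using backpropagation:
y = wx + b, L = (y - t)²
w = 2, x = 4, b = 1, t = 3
∂L/∂w = 48

y = wx + b = (2)(4) + 1 = 9
∂L/∂y = 2(y - t) = 2(9 - 3) = 12
∂y/∂w = x = 4
∂L/∂w = ∂L/∂y · ∂y/∂w = 12 × 4 = 48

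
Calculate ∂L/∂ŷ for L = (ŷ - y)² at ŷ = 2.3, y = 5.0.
∂L/∂ŷ = -5.4

∂L/∂ŷ = 2(ŷ - y) = 2(2.3 - 5.0) = 2(-2.7) = -5.4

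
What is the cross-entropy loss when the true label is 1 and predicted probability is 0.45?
L = 0.7985

L = -1·log(0.45) - 0·log(0.55) = -log(0.45) = 0.7985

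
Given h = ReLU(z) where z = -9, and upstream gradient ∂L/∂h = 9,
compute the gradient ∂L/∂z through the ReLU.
∂L/∂z = 0

h = ReLU(-9) = 0
Since z < 0: ∂h/∂z = 0
∂L/∂z = ∂L/∂h · ∂h/∂z = 9 × 0 = 0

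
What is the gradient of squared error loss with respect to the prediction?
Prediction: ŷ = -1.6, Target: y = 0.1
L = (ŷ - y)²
∂L/∂ŷ = -3.4

∂L/∂ŷ = 2(ŷ - y) = 2(-1.6 - 0.1) = 2(-1.7) = -3.4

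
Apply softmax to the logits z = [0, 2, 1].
p = [0.09, 0.6652, 0.2447]

exp(z) = [1, 7.389, 2.718]
Sum = 11.11
p = [0.09, 0.6652, 0.2447]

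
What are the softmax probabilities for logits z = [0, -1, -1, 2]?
p = [0.1096, 0.0403, 0.0403, 0.8098]

exp(z) = [1, 0.3679, 0.3679, 7.389]
Sum = 9.125
p = [0.1096, 0.0403, 0.0403, 0.8098]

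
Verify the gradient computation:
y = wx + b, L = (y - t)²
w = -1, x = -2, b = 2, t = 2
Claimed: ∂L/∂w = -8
Correct

y = (-1)(-2) + 2 = 4
∂L/∂y = 2(y - t) = 2(4 - 2) = 4
∂y/∂w = x = -2
∂L/∂w = 4 × -2 = -8

Claimed value: -8
Correct: The correct gradient is -8.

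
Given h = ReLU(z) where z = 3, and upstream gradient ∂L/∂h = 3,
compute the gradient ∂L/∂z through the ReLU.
∂L/∂z = 3

h = ReLU(3) = 3
Since z > 0: ∂h/∂z = 1
∂L/∂z = ∂L/∂h · ∂h/∂z = 3 × 1 = 3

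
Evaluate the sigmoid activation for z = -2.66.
0.06538

sigmoid(-2.66) = 1/(1 + e^(2.66)) = 1/(1 + 14.3) = 0.06538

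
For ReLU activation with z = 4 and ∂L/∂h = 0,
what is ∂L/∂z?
∂L/∂z = 0

h = ReLU(4) = 4
Since z > 0: ∂h/∂z = 1
∂L/∂z = ∂L/∂h · ∂h/∂z = 0 × 1 = 0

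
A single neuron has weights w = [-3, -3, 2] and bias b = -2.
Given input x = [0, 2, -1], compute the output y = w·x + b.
y = -10

y = (-3)(0) + (-3)(2) + (2)(-1) + -2 = -10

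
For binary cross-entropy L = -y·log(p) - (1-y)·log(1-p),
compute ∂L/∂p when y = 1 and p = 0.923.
∂L/∂p = -1.083

∂L/∂p = -y/p + (1-y)/(1-p) = -1/0.923 + 0 = -1.083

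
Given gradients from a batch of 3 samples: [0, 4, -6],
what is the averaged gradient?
Average gradient = -0.6667

Average = (1/3)(0 + 4 + -6) = -2/3 = -0.6667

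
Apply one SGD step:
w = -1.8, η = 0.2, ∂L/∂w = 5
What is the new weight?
w_new = -2.8

w_new = w - η·∂L/∂w = -1.8 - 0.2×(5) = -1.8 - (1) = -2.8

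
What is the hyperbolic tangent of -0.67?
-0.585

tanh(-0.67) = (e^(-0.67) - e^(0.67))/(e^(-0.67) + e^(0.67)) = -0.585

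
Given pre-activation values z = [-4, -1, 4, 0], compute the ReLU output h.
h = [0, 0, 4, 0]

ReLU applied element-wise: max(0,-4)=0, max(0,-1)=0, max(0,4)=4, max(0,0)=0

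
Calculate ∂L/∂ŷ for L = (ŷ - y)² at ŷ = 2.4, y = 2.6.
∂L/∂ŷ = -0.4

∂L/∂ŷ = 2(ŷ - y) = 2(2.4 - 2.6) = 2(-0.2) = -0.4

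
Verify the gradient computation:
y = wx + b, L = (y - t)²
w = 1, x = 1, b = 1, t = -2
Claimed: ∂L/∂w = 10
Incorrect

y = (1)(1) + 1 = 2
∂L/∂y = 2(y - t) = 2(2 - -2) = 8
∂y/∂w = x = 1
∂L/∂w = 8 × 1 = 8

Claimed value: 10
Incorrect: The correct gradient is 8.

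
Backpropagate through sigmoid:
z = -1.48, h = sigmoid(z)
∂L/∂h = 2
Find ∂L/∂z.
∂L/∂z = 0.3021

σ(-1.48) = 0.1854
σ'(-1.48) = σ(-1.48)(1 - σ(-1.48)) = 0.1854 × 0.8146 = 0.151
∂L/∂z = ∂L/∂h · σ'(z) = 2 × 0.151 = 0.3021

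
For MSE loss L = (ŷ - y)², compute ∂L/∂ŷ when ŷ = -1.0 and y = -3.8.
∂L/∂ŷ = 5.6

∂L/∂ŷ = 2(ŷ - y) = 2(-1.0 - -3.8) = 2(2.8) = 5.6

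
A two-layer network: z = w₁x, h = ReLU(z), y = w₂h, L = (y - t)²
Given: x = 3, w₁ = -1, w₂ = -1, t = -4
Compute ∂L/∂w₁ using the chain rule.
∂L/∂w₁ = 0

Forward pass:
z = w₁x = -1×3 = -3
h = ReLU(-3) = 0
y = w₂h = -1×0 = 0

Backward pass:
∂L/∂y = 2(y - t) = 2(0 - -4) = 8
∂y/∂h = w₂ = -1
∂h/∂z = 0 (ReLU derivative)
∂z/∂w₁ = x = 3

∂L/∂w₁ = 8 × -1 × 0 × 3 = 0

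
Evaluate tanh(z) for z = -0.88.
-0.7064

tanh(-0.88) = (e^(-0.88) - e^(0.88))/(e^(-0.88) + e^(0.88)) = -0.7064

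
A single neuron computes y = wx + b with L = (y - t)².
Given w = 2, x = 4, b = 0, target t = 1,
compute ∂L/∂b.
∂L/∂b = 14

y = wx + b = (2)(4) + 0 = 8
∂L/∂y = 2(y - t) = 2(8 - 1) = 14
∂y/∂b = 1
∂L/∂b = ∂L/∂y · ∂y/∂b = 14 × 1 = 14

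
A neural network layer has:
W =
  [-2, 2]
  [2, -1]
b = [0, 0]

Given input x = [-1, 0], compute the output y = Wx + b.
y = [2, -2]

Wx = [-2×-1 + 2×0, 2×-1 + -1×0]
   = [2, -2]
y = Wx + b = [2 + 0, -2 + 0] = [2, -2]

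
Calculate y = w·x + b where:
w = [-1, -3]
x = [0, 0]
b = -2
y = -2

y = (-1)(0) + (-3)(0) + -2 = -2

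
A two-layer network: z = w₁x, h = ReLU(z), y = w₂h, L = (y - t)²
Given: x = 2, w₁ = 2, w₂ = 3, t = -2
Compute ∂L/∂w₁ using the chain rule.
∂L/∂w₁ = 168

Forward pass:
z = w₁x = 2×2 = 4
h = ReLU(4) = 4
y = w₂h = 3×4 = 12

Backward pass:
∂L/∂y = 2(y - t) = 2(12 - -2) = 28
∂y/∂h = w₂ = 3
∂h/∂z = 1 (ReLU derivative)
∂z/∂w₁ = x = 2

∂L/∂w₁ = 28 × 3 × 1 × 2 = 168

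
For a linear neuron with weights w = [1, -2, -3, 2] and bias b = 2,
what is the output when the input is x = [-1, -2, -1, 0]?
y = 8

y = (1)(-1) + (-2)(-2) + (-3)(-1) + (2)(0) + 2 = 8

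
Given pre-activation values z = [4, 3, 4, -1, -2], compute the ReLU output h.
h = [4, 3, 4, 0, 0]

ReLU applied element-wise: max(0,4)=4, max(0,3)=3, max(0,4)=4, max(0,-1)=0, max(0,-2)=0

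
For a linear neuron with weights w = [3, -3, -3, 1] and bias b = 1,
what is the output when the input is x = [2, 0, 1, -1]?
y = 3

y = (3)(2) + (-3)(0) + (-3)(1) + (1)(-1) + 1 = 3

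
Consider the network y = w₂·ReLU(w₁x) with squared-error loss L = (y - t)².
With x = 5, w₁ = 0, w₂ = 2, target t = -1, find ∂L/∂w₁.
∂L/∂w₁ = 0

Forward pass:
z = w₁x = 0×5 = 0
h = ReLU(0) = 0
y = w₂h = 2×0 = 0

Backward pass:
∂L/∂y = 2(y - t) = 2(0 - -1) = 2
∂y/∂h = w₂ = 2
∂h/∂z = 0 (ReLU derivative)
∂z/∂w₁ = x = 5

∂L/∂w₁ = 2 × 2 × 0 × 5 = 0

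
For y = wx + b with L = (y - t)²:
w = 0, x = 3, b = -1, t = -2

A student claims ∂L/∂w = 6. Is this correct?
Correct

y = (0)(3) + -1 = -1
∂L/∂y = 2(y - t) = 2(-1 - -2) = 2
∂y/∂w = x = 3
∂L/∂w = 2 × 3 = 6

Claimed value: 6
Correct: The correct gradient is 6.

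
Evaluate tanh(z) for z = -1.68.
-0.9329

tanh(-1.68) = (e^(-1.68) - e^(1.68))/(e^(-1.68) + e^(1.68)) = -0.9329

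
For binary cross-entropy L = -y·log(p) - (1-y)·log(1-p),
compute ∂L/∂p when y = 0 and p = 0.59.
∂L/∂p = 2.439

∂L/∂p = -y/p + (1-y)/(1-p) = 0 + 1/0.41 = 2.439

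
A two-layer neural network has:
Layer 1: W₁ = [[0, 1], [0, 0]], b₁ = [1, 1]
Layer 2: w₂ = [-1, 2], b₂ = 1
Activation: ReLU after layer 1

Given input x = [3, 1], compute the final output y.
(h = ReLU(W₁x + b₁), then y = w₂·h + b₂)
y = 1

Layer 1 pre-activation: z₁ = [2, 1]
After ReLU: h = [2, 1]
Layer 2 output: y = -1×2 + 2×1 + 1 = 1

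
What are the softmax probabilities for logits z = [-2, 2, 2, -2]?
p = [0.009, 0.491, 0.491, 0.009]

exp(z) = [0.1353, 7.389, 7.389, 0.1353]
Sum = 15.05
p = [0.009, 0.491, 0.491, 0.009]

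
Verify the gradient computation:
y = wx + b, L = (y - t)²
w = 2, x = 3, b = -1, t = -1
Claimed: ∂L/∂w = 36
Correct

y = (2)(3) + -1 = 5
∂L/∂y = 2(y - t) = 2(5 - -1) = 12
∂y/∂w = x = 3
∂L/∂w = 12 × 3 = 36

Claimed value: 36
Correct: The correct gradient is 36.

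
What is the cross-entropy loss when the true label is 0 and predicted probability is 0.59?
L = 0.8916

L = -0·log(0.59) - 1·log(0.41) = -log(0.41) = 0.8916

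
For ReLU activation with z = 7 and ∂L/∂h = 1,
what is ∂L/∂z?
∂L/∂z = 1

h = ReLU(7) = 7
Since z > 0: ∂h/∂z = 1
∂L/∂z = ∂L/∂h · ∂h/∂z = 1 × 1 = 1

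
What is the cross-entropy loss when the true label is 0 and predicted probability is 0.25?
L = 0.2877

L = -0·log(0.25) - 1·log(0.75) = -log(0.75) = 0.2877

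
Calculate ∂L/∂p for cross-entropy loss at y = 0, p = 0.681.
∂L/∂p = 3.135

∂L/∂p = -y/p + (1-y)/(1-p) = 0 + 1/0.319 = 3.135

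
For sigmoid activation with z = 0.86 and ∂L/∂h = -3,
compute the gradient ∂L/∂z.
∂L/∂z = -0.6268

σ(0.86) = 0.7027
σ'(0.86) = σ(0.86)(1 - σ(0.86)) = 0.7027 × 0.2973 = 0.2089
∂L/∂z = ∂L/∂h · σ'(z) = -3 × 0.2089 = -0.6268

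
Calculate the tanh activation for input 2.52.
0.9871

tanh(2.52) = (e^(2.52) - e^(-2.52))/(e^(2.52) + e^(-2.52)) = 0.9871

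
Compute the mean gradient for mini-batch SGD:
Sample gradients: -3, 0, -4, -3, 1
Average gradient = -1.8

Average = (1/5)(-3 + 0 + -4 + -3 + 1) = -9/5 = -1.8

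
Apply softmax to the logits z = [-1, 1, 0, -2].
p = [0.0871, 0.6439, 0.2369, 0.0321]

exp(z) = [0.3679, 2.718, 1, 0.1353]
Sum = 4.221
p = [0.0871, 0.6439, 0.2369, 0.0321]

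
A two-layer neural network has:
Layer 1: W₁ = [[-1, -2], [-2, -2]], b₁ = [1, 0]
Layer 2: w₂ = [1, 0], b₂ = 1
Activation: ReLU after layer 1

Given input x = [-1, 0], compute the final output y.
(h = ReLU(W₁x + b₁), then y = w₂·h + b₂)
y = 3

Layer 1 pre-activation: z₁ = [2, 2]
After ReLU: h = [2, 2]
Layer 2 output: y = 1×2 + 0×2 + 1 = 3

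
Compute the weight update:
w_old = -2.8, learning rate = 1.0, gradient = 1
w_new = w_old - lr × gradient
w_new = -3.8

w_new = w - η·∂L/∂w = -2.8 - 1.0×(1) = -2.8 - (1) = -3.8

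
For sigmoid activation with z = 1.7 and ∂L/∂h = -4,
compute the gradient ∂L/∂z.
∂L/∂z = -0.5224

σ(1.7) = 0.8455
σ'(1.7) = σ(1.7)(1 - σ(1.7)) = 0.8455 × 0.1545 = 0.1306
∂L/∂z = ∂L/∂h · σ'(z) = -4 × 0.1306 = -0.5224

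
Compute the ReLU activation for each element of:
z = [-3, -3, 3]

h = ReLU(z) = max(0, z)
h = [0, 0, 3]

ReLU applied element-wise: max(0,-3)=0, max(0,-3)=0, max(0,3)=3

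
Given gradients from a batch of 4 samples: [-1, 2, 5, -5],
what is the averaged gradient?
Average gradient = 0.25

Average = (1/4)(-1 + 2 + 5 + -5) = 1/4 = 0.25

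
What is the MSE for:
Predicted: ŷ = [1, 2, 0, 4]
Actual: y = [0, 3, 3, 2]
MSE = 3.75

MSE = (1/4)((1-0)² + (2-3)² + (0-3)² + (4-2)²) = (1/4)(1 + 1 + 9 + 4) = 3.75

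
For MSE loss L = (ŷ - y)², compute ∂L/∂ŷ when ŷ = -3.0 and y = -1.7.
∂L/∂ŷ = -2.6

∂L/∂ŷ = 2(ŷ - y) = 2(-3.0 - -1.7) = 2(-1.3) = -2.6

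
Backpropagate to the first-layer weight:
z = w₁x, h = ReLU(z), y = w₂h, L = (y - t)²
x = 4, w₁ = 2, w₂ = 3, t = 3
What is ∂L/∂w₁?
∂L/∂w₁ = 504

Forward pass:
z = w₁x = 2×4 = 8
h = ReLU(8) = 8
y = w₂h = 3×8 = 24

Backward pass:
∂L/∂y = 2(y - t) = 2(24 - 3) = 42
∂y/∂h = w₂ = 3
∂h/∂z = 1 (ReLU derivative)
∂z/∂w₁ = x = 4

∂L/∂w₁ = 42 × 3 × 1 × 4 = 504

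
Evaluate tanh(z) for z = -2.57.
-0.9884

tanh(-2.57) = (e^(-2.57) - e^(2.57))/(e^(-2.57) + e^(2.57)) = -0.9884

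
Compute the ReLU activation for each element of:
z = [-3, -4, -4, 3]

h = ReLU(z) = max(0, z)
h = [0, 0, 0, 3]

ReLU applied element-wise: max(0,-3)=0, max(0,-4)=0, max(0,-4)=0, max(0,3)=3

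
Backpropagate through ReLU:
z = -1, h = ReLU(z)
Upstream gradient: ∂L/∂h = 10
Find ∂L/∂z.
∂L/∂z = 0

h = ReLU(-1) = 0
Since z < 0: ∂h/∂z = 0
∂L/∂z = ∂L/∂h · ∂h/∂z = 10 × 0 = 0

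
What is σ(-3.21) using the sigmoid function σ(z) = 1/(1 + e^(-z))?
0.03879

sigmoid(-3.21) = 1/(1 + e^(3.21)) = 1/(1 + 24.78) = 0.03879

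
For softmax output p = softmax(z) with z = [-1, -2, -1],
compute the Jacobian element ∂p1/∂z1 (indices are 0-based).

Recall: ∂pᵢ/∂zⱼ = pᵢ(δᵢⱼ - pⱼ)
∂p1/∂z1 = 0.1312

p = softmax(z) = [0.4223, 0.1554, 0.4223]
p1 = 0.1554

∂p1/∂z1 = p1(1 - p1) = 0.1554 × (1 - 0.1554) = 0.1312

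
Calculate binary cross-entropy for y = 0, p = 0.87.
L = 2.04

L = -0·log(0.87) - 1·log(0.13) = -log(0.13) = 2.04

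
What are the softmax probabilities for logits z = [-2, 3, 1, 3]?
p = [0.0031, 0.4668, 0.0632, 0.4668]

exp(z) = [0.1353, 20.09, 2.718, 20.09]
Sum = 43.02
p = [0.0031, 0.4668, 0.0632, 0.4668]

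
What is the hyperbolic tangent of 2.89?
0.9938

tanh(2.89) = (e^(2.89) - e^(-2.89))/(e^(2.89) + e^(-2.89)) = 0.9938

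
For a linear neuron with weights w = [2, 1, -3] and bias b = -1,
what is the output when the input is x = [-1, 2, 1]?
y = -4

y = (2)(-1) + (1)(2) + (-3)(1) + -1 = -4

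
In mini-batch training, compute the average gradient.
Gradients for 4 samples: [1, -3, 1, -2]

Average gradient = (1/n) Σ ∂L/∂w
Average gradient = -0.75

Average = (1/4)(1 + -3 + 1 + -2) = -3/4 = -0.75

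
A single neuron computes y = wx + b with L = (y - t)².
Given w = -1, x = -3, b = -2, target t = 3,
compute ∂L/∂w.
∂L/∂w = 12

y = wx + b = (-1)(-3) + -2 = 1
∂L/∂y = 2(y - t) = 2(1 - 3) = -4
∂y/∂w = x = -3
∂L/∂w = ∂L/∂y · ∂y/∂w = -4 × -3 = 12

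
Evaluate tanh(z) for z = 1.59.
0.9201

tanh(1.59) = (e^(1.59) - e^(-1.59))/(e^(1.59) + e^(-1.59)) = 0.9201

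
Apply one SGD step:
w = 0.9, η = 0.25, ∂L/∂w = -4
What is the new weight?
w_new = 1.9

w_new = w - η·∂L/∂w = 0.9 - 0.25×(-4) = 0.9 - (-1) = 1.9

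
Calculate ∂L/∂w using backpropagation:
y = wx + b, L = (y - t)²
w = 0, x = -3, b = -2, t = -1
∂L/∂w = 6

y = wx + b = (0)(-3) + -2 = -2
∂L/∂y = 2(y - t) = 2(-2 - -1) = -2
∂y/∂w = x = -3
∂L/∂w = ∂L/∂y · ∂y/∂w = -2 × -3 = 6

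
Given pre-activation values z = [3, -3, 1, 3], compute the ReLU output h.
h = [3, 0, 1, 3]

ReLU applied element-wise: max(0,3)=3, max(0,-3)=0, max(0,1)=1, max(0,3)=3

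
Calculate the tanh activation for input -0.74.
-0.6291

tanh(-0.74) = (e^(-0.74) - e^(0.74))/(e^(-0.74) + e^(0.74)) = -0.6291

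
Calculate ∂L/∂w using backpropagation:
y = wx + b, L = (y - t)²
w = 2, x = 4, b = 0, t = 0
∂L/∂w = 64

y = wx + b = (2)(4) + 0 = 8
∂L/∂y = 2(y - t) = 2(8 - 0) = 16
∂y/∂w = x = 4
∂L/∂w = ∂L/∂y · ∂y/∂w = 16 × 4 = 64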